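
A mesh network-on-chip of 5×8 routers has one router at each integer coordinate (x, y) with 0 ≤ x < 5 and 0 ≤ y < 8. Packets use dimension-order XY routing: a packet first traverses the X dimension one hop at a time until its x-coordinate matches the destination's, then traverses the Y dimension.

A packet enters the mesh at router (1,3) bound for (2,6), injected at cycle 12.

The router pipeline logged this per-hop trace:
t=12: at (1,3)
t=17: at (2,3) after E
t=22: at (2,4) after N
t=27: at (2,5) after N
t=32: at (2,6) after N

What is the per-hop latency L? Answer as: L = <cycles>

cyc[1] − cyc[0] = 17 − 12 = 5.
That increment is L by definition: L = 5.

L = 5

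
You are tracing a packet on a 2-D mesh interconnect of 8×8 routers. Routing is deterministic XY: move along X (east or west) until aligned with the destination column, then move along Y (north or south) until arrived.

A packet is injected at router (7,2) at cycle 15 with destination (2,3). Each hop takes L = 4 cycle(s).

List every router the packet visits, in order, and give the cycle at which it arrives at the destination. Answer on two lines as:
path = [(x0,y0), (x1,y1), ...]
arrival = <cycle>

path = [(7,2), (6,2), (5,2), (4,2), (3,2), (2,2), (2,3)]
arrival = 39

[0] x=7 y=2 t=15
[1] x=6 y=2 t=19 →W
[2] x=5 y=2 t=23 →W
[3] x=4 y=2 t=27 →W
[4] x=3 y=2 t=31 →W
[5] x=2 y=2 t=35 →W
[6] x=2 y=3 t=39 →N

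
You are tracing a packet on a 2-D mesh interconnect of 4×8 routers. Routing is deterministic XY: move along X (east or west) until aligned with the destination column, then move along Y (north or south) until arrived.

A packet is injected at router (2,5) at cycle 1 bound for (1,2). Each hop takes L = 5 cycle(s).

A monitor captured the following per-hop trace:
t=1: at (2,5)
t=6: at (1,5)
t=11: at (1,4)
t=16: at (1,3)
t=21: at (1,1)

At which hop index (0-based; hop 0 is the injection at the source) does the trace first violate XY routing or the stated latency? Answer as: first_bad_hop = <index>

  1: Δx=-1 Δy=+0 Δt=5 [ok]
  2: Δx=+0 Δy=-1 Δt=5 [ok]
  3: Δx=+0 Δy=-1 Δt=5 [ok]
  4: Δx=+0 Δy=-2 Δt=5 [BAD: non-unit step]

first_bad_hop = 4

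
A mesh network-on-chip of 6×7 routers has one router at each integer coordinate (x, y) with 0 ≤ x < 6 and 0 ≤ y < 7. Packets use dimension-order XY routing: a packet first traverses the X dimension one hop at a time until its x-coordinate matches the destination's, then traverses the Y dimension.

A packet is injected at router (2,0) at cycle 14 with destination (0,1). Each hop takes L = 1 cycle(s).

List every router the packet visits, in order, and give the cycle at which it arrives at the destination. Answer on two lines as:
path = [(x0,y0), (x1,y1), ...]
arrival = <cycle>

path = [(2,0), (1,0), (0,0), (0,1)]
arrival = 17

hop 0: (2,0) @ cyc 14
hop 1: (1,0) @ cyc 15  [W]
hop 2: (0,0) @ cyc 16  [W]
hop 3: (0,1) @ cyc 17  [N]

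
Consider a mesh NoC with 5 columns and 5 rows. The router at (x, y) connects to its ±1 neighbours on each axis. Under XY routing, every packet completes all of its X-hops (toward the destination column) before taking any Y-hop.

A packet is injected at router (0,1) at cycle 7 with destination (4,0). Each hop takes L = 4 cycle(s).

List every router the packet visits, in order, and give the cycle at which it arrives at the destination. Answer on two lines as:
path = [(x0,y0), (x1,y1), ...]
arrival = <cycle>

hop 0: (0,1) @ cyc 7
hop 1: (1,1) @ cyc 11  [E]
hop 2: (2,1) @ cyc 15  [E]
hop 3: (3,1) @ cyc 19  [E]
hop 4: (4,1) @ cyc 23  [E]
hop 5: (4,0) @ cyc 27  [S]

path = [(0,1), (1,1), (2,1), (3,1), (4,1), (4,0)]
arrival = 27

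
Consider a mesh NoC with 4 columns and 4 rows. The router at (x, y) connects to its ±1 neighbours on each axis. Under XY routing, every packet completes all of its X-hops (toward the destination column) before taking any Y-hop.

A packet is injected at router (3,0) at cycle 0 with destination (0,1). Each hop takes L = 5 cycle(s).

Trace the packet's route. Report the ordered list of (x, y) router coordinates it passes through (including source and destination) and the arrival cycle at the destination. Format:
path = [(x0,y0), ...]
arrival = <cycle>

path = [(3,0), (2,0), (1,0), (0,0), (0,1)]
arrival = 20

#0 — 3,0 | c0
#1 — 2,0 | c5 | W
#2 — 1,0 | c10 | W
#3 — 0,0 | c15 | W
#4 — 0,1 | c20 | N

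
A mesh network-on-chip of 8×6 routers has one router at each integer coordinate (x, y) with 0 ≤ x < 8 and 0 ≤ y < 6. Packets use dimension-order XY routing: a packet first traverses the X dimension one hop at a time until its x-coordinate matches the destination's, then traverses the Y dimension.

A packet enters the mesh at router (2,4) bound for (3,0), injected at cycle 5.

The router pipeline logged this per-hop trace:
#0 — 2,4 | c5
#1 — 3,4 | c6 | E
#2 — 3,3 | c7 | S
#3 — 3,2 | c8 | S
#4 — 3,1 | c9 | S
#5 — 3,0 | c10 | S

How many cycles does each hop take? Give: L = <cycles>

L = 1

From hop 0 (5) to hop 1 (6): +1 cycles.
That increment is L by definition: L = 1.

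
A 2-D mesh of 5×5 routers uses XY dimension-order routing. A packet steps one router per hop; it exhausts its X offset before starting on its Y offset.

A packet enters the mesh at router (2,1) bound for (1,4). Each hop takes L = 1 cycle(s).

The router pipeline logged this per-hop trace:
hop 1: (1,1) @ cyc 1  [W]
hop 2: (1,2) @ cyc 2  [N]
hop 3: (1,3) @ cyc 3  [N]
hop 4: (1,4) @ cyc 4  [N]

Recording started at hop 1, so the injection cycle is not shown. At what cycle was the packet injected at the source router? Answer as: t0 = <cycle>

t0 = 0

At hop 1 the cycle is 1; in general cyc_k = t0 + kL.
Subtract one hop: t0 = 1 − 1 = 0.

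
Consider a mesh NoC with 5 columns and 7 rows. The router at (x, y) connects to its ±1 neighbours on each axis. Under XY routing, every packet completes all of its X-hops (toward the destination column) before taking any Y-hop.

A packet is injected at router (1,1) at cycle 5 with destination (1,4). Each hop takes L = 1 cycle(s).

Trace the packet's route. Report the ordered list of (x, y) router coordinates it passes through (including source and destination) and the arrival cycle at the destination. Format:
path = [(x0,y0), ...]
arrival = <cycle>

path = [(1,1), (1,2), (1,3), (1,4)]
arrival = 8

hop 0: (1,1) @ cyc 5
hop 1: (1,2) @ cyc 6  [N]
hop 2: (1,3) @ cyc 7  [N]
hop 3: (1,4) @ cyc 8  [N]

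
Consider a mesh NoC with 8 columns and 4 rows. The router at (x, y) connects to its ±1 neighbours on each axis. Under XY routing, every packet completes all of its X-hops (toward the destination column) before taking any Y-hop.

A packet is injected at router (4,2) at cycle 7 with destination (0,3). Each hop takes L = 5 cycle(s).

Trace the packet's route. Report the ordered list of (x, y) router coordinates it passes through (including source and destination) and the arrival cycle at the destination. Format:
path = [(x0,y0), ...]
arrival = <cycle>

[0] x=4 y=2 t=7
[1] x=3 y=2 t=12 →W
[2] x=2 y=2 t=17 →W
[3] x=1 y=2 t=22 →W
[4] x=0 y=2 t=27 →W
[5] x=0 y=3 t=32 →N

path = [(4,2), (3,2), (2,2), (1,2), (0,2), (0,3)]
arrival = 32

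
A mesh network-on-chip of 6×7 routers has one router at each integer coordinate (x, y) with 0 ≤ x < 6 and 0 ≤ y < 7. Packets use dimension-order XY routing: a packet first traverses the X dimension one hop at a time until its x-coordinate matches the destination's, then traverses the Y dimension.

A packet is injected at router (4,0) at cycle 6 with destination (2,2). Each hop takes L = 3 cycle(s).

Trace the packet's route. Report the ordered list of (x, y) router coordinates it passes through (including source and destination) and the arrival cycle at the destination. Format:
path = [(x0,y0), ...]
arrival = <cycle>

#0 — 4,0 | c6
#1 — 3,0 | c9 | W
#2 — 2,0 | c12 | W
#3 — 2,1 | c15 | N
#4 — 2,2 | c18 | N

path = [(4,0), (3,0), (2,0), (2,1), (2,2)]
arrival = 18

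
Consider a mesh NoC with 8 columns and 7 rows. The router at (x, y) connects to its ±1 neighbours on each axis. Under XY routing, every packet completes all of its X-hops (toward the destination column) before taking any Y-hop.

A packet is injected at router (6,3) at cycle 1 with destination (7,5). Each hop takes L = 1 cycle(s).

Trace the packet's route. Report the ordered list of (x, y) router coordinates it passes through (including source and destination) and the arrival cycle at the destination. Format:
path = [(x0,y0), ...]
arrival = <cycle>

t=1: at (6,3)
t=2: at (7,3) after E
t=3: at (7,4) after N
t=4: at (7,5) after N

path = [(6,3), (7,3), (7,4), (7,5)]
arrival = 4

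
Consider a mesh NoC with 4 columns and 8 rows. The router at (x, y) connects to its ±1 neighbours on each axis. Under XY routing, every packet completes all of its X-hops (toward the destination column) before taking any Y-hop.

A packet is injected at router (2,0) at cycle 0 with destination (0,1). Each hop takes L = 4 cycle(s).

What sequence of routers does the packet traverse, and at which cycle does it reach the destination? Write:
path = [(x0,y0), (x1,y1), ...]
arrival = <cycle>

path = [(2,0), (1,0), (0,0), (0,1)]
arrival = 12

#0 — 2,0 | c0
#1 — 1,0 | c4 | W
#2 — 0,0 | c8 | W
#3 — 0,1 | c12 | N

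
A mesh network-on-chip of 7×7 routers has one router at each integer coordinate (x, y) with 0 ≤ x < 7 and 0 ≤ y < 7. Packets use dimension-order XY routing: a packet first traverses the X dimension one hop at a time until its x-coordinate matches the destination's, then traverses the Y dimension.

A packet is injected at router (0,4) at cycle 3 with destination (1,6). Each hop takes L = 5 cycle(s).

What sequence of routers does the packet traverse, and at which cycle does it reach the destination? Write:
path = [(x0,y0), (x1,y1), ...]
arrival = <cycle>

#0 — 0,4 | c3
#1 — 1,4 | c8 | E
#2 — 1,5 | c13 | N
#3 — 1,6 | c18 | N

path = [(0,4), (1,4), (1,5), (1,6)]
arrival = 18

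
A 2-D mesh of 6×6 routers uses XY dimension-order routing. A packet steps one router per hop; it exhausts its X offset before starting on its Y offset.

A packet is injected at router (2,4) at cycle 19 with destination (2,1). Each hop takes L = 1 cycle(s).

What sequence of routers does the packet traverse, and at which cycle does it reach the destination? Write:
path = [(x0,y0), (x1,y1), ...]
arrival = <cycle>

path = [(2,4), (2,3), (2,2), (2,1)]
arrival = 22

t=19: at (2,4)
t=20: at (2,3) after S
t=21: at (2,2) after S
t=22: at (2,1) after S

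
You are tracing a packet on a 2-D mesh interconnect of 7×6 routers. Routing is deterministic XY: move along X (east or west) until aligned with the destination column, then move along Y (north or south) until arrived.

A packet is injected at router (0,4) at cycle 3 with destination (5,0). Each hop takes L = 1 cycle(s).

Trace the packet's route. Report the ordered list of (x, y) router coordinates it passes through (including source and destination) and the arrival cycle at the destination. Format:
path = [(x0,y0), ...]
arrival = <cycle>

path = [(0,4), (1,4), (2,4), (3,4), (4,4), (5,4), (5,3), (5,2), (5,1), (5,0)]
arrival = 12

[0] x=0 y=4 t=3
[1] x=1 y=4 t=4 →E
[2] x=2 y=4 t=5 →E
[3] x=3 y=4 t=6 →E
[4] x=4 y=4 t=7 →E
[5] x=5 y=4 t=8 →E
[6] x=5 y=3 t=9 →S
[7] x=5 y=2 t=10 →S
[8] x=5 y=1 t=11 →S
[9] x=5 y=0 t=12 →S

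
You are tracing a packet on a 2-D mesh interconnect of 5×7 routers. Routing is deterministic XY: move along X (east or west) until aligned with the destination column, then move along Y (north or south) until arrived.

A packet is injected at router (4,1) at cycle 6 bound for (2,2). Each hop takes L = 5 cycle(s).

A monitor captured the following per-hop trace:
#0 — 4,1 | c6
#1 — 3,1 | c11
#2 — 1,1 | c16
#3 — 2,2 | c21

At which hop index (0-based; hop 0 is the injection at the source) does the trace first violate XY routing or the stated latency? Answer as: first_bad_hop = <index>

first_bad_hop = 2

check 1→ d=(-1,0) cyc+5: ok
check 2→ d=(-2,0) cyc+5: BAD: non-unit step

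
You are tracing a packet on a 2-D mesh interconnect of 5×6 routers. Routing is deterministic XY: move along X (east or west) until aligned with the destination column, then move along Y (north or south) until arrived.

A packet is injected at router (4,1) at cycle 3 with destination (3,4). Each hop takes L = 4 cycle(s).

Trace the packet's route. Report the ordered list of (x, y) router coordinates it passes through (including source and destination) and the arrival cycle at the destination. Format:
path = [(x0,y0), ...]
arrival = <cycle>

t=3: at (4,1)
t=7: at (3,1) after W
t=11: at (3,2) after N
t=15: at (3,3) after N
t=19: at (3,4) after N

path = [(4,1), (3,1), (3,2), (3,3), (3,4)]
arrival = 19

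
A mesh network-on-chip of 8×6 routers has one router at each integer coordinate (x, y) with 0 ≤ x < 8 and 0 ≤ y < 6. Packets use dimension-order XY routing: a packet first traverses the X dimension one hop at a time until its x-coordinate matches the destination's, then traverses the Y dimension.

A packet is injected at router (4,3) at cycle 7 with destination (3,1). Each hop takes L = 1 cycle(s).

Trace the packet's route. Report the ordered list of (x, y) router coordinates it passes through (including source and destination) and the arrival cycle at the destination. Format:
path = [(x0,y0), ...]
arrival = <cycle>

t=7: at (4,3)
t=8: at (3,3) after W
t=9: at (3,2) after S
t=10: at (3,1) after S

path = [(4,3), (3,3), (3,2), (3,1)]
arrival = 10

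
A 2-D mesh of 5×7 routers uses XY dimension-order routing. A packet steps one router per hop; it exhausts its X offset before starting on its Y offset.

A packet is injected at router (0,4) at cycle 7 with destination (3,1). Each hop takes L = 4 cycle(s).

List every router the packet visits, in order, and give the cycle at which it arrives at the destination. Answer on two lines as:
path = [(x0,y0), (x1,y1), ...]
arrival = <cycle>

t=7: at (0,4)
t=11: at (1,4) after E
t=15: at (2,4) after E
t=19: at (3,4) after E
t=23: at (3,3) after S
t=27: at (3,2) after S
t=31: at (3,1) after S

path = [(0,4), (1,4), (2,4), (3,4), (3,3), (3,2), (3,1)]
arrival = 31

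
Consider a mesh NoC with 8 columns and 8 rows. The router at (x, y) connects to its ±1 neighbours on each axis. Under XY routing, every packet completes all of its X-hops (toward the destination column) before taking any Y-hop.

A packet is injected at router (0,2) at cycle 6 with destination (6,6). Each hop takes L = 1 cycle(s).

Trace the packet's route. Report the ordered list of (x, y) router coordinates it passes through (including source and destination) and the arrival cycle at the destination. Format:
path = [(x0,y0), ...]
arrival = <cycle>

path = [(0,2), (1,2), (2,2), (3,2), (4,2), (5,2), (6,2), (6,3), (6,4), (6,5), (6,6)]
arrival = 16

src (0,2)  cyc=6
E→(1,2)  cyc=7
E→(2,2)  cyc=8
E→(3,2)  cyc=9
E→(4,2)  cyc=10
E→(5,2)  cyc=11
E→(6,2)  cyc=12
N→(6,3)  cyc=13
N→(6,4)  cyc=14
N→(6,5)  cyc=15
N→(6,6)  cyc=16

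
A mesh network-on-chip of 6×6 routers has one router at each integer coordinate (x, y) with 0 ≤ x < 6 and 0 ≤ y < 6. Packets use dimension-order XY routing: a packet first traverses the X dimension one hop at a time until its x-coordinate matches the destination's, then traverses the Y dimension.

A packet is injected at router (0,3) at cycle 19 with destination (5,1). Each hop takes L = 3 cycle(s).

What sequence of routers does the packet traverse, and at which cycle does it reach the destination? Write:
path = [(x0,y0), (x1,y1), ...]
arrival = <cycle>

t=19: at (0,3)
t=22: at (1,3) after E
t=25: at (2,3) after E
t=28: at (3,3) after E
t=31: at (4,3) after E
t=34: at (5,3) after E
t=37: at (5,2) after S
t=40: at (5,1) after S

path = [(0,3), (1,3), (2,3), (3,3), (4,3), (5,3), (5,2), (5,1)]
arrival = 40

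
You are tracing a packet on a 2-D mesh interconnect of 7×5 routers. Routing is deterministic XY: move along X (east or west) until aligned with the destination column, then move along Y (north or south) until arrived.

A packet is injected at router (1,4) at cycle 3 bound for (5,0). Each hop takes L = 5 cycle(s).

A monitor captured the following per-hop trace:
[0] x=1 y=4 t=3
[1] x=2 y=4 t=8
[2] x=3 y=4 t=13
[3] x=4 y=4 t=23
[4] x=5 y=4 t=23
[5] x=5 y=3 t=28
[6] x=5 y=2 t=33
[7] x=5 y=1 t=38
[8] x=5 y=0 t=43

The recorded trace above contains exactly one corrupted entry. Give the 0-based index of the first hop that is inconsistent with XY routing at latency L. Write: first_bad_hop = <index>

first_bad_hop = 3

[1] (+1,+0) / 5c ⇒ ok
[2] (+1,+0) / 5c ⇒ ok
[3] (+1,+0) / 10c ⇒ BAD: Δcyc=10≠L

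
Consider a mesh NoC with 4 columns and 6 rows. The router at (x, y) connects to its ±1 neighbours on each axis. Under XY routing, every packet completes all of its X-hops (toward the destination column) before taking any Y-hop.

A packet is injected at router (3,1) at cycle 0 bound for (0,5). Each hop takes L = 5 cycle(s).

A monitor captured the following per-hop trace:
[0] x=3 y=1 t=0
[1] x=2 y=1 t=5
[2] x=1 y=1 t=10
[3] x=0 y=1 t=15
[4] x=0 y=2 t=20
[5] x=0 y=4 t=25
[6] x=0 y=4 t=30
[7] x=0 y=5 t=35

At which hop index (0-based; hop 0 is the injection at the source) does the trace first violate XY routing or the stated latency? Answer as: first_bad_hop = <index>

first_bad_hop = 5

check 1→ d=(-1,0) cyc+5: ok
check 2→ d=(-1,0) cyc+5: ok
check 3→ d=(-1,0) cyc+5: ok
check 4→ d=(0,1) cyc+5: ok
check 5→ d=(0,2) cyc+5: BAD: non-unit step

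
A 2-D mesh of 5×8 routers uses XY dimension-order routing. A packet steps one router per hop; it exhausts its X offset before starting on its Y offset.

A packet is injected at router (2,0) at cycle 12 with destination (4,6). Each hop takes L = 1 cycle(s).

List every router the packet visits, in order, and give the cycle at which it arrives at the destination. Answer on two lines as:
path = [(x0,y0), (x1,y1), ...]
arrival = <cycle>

path = [(2,0), (3,0), (4,0), (4,1), (4,2), (4,3), (4,4), (4,5), (4,6)]
arrival = 20

t=12: at (2,0)
t=13: at (3,0) after E
t=14: at (4,0) after E
t=15: at (4,1) after N
t=16: at (4,2) after N
t=17: at (4,3) after N
t=18: at (4,4) after N
t=19: at (4,5) after N
t=20: at (4,6) after N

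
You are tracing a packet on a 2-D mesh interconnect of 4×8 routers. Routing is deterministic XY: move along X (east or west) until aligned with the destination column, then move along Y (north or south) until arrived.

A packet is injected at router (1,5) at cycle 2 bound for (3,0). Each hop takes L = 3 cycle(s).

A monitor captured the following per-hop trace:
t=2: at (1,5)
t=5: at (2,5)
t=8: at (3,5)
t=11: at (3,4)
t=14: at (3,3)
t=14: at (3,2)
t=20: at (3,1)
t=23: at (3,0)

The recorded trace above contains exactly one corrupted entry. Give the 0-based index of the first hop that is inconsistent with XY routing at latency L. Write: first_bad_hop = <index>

first_bad_hop = 5

hop 1: step (+1,+0), +3 cyc — ok
hop 2: step (+1,+0), +3 cyc — ok
hop 3: step (+0,-1), +3 cyc — ok
hop 4: step (+0,-1), +3 cyc — ok
hop 5: step (+0,-1), +0 cyc — BAD: Δcyc=0≠L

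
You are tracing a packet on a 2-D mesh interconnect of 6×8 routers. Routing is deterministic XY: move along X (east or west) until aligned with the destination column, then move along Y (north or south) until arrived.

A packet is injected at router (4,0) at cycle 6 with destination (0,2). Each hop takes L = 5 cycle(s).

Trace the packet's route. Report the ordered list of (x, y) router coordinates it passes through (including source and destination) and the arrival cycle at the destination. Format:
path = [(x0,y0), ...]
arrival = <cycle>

path = [(4,0), (3,0), (2,0), (1,0), (0,0), (0,1), (0,2)]
arrival = 36

hop 0: (4,0) @ cyc 6
hop 1: (3,0) @ cyc 11  [W]
hop 2: (2,0) @ cyc 16  [W]
hop 3: (1,0) @ cyc 21  [W]
hop 4: (0,0) @ cyc 26  [W]
hop 5: (0,1) @ cyc 31  [N]
hop 6: (0,2) @ cyc 36  [N]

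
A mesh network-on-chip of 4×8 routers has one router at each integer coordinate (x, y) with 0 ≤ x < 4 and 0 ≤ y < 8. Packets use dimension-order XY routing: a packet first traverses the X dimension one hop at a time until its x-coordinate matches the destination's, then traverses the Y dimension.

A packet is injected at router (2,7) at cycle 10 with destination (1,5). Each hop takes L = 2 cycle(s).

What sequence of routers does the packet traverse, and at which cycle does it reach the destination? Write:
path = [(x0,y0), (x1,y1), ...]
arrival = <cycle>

src (2,7)  cyc=10
W→(1,7)  cyc=12
S→(1,6)  cyc=14
S→(1,5)  cyc=16

path = [(2,7), (1,7), (1,6), (1,5)]
arrival = 16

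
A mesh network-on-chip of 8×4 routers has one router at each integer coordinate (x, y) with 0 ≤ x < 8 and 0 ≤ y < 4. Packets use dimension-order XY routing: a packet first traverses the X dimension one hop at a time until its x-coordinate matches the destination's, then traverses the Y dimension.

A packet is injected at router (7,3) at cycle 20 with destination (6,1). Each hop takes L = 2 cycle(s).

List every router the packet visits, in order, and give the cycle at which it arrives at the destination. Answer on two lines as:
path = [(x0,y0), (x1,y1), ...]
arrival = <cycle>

  0. router=(7,3) cycle=20 (inject)
  1. router=(6,3) cycle=22 dir=W
  2. router=(6,2) cycle=24 dir=S
  3. router=(6,1) cycle=26 dir=S

path = [(7,3), (6,3), (6,2), (6,1)]
arrival = 26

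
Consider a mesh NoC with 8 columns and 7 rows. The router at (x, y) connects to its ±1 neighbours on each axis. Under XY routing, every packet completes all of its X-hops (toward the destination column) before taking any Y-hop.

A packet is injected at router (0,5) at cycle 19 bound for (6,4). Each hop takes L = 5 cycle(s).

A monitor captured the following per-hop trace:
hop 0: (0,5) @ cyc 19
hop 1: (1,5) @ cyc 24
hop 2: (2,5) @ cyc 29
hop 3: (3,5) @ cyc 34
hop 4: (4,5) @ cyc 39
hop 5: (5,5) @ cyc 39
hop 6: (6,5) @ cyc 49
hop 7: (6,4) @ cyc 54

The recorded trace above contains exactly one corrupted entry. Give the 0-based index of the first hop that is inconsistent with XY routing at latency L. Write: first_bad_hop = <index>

check 1→ d=(1,0) cyc+5: ok
check 2→ d=(1,0) cyc+5: ok
check 3→ d=(1,0) cyc+5: ok
check 4→ d=(1,0) cyc+5: ok
check 5→ d=(1,0) cyc+0: BAD: Δcyc=0≠L

first_bad_hop = 5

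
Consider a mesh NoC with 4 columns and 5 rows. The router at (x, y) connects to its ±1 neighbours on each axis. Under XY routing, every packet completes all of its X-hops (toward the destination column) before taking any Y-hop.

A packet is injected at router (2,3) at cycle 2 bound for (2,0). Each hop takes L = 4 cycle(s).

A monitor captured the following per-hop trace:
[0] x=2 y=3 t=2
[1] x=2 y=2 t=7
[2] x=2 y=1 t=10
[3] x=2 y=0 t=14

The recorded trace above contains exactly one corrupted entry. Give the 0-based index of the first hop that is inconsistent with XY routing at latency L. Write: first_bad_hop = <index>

first_bad_hop = 1

  1: Δx=+0 Δy=-1 Δt=5 [BAD: Δcyc=5≠L]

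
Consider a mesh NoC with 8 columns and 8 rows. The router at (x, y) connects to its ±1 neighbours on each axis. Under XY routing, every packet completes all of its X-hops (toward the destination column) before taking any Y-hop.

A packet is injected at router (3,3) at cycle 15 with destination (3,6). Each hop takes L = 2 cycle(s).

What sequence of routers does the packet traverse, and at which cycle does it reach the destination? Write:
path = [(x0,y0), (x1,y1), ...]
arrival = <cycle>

path = [(3,3), (3,4), (3,5), (3,6)]
arrival = 21

  0. router=(3,3) cycle=15 (inject)
  1. router=(3,4) cycle=17 dir=N
  2. router=(3,5) cycle=19 dir=N
  3. router=(3,6) cycle=21 dir=N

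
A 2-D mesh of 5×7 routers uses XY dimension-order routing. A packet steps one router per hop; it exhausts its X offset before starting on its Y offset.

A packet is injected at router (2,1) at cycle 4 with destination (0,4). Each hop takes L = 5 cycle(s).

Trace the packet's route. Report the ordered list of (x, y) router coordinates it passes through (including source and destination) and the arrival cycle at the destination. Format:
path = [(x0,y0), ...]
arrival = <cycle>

[0] x=2 y=1 t=4
[1] x=1 y=1 t=9 →W
[2] x=0 y=1 t=14 →W
[3] x=0 y=2 t=19 →N
[4] x=0 y=3 t=24 →N
[5] x=0 y=4 t=29 →N

path = [(2,1), (1,1), (0,1), (0,2), (0,3), (0,4)]
arrival = 29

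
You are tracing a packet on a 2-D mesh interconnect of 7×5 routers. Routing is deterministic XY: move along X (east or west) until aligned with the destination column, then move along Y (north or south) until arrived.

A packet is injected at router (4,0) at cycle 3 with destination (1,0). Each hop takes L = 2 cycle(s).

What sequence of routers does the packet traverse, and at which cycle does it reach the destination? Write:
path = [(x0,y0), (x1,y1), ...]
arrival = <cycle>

path = [(4,0), (3,0), (2,0), (1,0)]
arrival = 9

[0] x=4 y=0 t=3
[1] x=3 y=0 t=5 →W
[2] x=2 y=0 t=7 →W
[3] x=1 y=0 t=9 →W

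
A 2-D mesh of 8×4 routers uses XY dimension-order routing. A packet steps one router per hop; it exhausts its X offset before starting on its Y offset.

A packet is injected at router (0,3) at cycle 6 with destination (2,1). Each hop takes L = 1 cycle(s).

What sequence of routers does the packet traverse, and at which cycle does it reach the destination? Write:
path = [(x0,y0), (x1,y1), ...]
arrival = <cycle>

[0] x=0 y=3 t=6
[1] x=1 y=3 t=7 →E
[2] x=2 y=3 t=8 →E
[3] x=2 y=2 t=9 →S
[4] x=2 y=1 t=10 →S

path = [(0,3), (1,3), (2,3), (2,2), (2,1)]
arrival = 10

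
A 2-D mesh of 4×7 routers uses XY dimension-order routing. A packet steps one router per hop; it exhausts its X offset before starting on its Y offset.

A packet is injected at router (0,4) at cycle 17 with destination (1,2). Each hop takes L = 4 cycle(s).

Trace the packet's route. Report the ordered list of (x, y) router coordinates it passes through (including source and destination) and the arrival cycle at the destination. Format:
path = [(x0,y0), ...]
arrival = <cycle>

  0. router=(0,4) cycle=17 (inject)
  1. router=(1,4) cycle=21 dir=E
  2. router=(1,3) cycle=25 dir=S
  3. router=(1,2) cycle=29 dir=S

path = [(0,4), (1,4), (1,3), (1,2)]
arrival = 29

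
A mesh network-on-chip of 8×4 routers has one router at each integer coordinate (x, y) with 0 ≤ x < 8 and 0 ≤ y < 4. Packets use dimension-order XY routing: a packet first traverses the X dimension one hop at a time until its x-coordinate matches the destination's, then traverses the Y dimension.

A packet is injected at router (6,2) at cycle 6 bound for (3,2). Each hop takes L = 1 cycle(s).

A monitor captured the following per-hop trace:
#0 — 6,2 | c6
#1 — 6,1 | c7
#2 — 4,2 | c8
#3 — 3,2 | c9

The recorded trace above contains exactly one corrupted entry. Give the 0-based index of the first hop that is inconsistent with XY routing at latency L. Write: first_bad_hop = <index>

first_bad_hop = 1

[1] (+0,-1) / 1c ⇒ BAD: Y-move but x=6≠3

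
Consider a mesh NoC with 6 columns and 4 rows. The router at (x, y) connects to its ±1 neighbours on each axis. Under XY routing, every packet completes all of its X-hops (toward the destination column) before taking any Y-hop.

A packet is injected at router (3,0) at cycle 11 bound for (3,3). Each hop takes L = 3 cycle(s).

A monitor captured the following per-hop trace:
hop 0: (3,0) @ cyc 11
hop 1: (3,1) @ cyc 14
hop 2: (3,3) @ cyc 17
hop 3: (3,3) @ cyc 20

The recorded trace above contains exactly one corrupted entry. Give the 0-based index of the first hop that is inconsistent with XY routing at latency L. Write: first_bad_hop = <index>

first_bad_hop = 2

hop 1: step (+0,+1), +3 cyc — ok
hop 2: step (+0,+2), +3 cyc — BAD: non-unit step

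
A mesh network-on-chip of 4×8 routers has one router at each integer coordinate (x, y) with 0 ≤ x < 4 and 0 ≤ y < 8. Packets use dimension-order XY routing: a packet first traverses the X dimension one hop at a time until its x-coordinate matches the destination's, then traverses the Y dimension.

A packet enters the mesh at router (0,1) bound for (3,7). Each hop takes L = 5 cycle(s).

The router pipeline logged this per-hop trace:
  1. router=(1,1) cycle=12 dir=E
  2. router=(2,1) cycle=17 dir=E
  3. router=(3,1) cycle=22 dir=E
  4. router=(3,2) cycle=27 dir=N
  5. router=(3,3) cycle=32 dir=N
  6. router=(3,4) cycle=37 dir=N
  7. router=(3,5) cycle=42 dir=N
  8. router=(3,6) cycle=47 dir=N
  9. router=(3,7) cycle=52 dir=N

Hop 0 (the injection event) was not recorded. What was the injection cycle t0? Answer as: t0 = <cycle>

At hop 1 the cycle is 12; in general cyc_k = t0 + kL.
Therefore t0 = 12 − L = 7.

t0 = 7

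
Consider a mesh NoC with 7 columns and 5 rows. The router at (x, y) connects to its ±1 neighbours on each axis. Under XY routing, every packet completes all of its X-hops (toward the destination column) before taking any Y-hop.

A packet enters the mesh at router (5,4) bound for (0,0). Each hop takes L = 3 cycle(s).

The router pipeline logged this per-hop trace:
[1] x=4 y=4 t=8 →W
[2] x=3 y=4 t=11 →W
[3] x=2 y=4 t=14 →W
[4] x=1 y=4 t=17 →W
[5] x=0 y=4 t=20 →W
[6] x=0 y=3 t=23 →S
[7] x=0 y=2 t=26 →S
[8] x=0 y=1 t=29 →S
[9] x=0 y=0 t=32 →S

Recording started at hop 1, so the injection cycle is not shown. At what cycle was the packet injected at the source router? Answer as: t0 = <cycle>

cyc[1] = 8 and cyc[k] = t0 + k·L for every k.
t0 = cyc[1] − L = 8 − 3 = 5.

t0 = 5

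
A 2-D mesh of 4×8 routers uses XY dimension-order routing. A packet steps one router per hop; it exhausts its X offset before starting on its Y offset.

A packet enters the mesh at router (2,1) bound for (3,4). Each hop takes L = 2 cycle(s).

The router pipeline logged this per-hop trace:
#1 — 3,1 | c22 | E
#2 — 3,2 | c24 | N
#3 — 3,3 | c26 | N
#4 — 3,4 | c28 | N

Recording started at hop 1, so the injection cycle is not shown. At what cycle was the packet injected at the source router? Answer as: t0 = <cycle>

At hop 1 the cycle is 22; in general cyc_k = t0 + kL.
t0 = cyc[1] − L = 22 − 2 = 20.

t0 = 20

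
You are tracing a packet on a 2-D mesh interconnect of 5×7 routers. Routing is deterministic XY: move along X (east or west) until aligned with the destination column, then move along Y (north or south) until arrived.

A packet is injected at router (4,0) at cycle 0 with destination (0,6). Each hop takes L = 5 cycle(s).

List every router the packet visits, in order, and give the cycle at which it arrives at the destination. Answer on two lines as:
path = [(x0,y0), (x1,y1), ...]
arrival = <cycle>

path = [(4,0), (3,0), (2,0), (1,0), (0,0), (0,1), (0,2), (0,3), (0,4), (0,5), (0,6)]
arrival = 50

  0. router=(4,0) cycle=0 (inject)
  1. router=(3,0) cycle=5 dir=W
  2. router=(2,0) cycle=10 dir=W
  3. router=(1,0) cycle=15 dir=W
  4. router=(0,0) cycle=20 dir=W
  5. router=(0,1) cycle=25 dir=N
  6. router=(0,2) cycle=30 dir=N
  7. router=(0,3) cycle=35 dir=N
  8. router=(0,4) cycle=40 dir=N
  9. router=(0,5) cycle=45 dir=N
  10. router=(0,6) cycle=50 dir=N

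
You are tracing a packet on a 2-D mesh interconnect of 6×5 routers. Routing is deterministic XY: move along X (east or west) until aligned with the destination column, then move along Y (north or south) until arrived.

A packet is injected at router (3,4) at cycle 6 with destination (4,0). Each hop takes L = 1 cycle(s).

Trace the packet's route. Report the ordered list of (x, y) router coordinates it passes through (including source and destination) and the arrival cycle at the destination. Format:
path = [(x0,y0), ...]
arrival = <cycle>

path = [(3,4), (4,4), (4,3), (4,2), (4,1), (4,0)]
arrival = 11

t=6: at (3,4)
t=7: at (4,4) after E
t=8: at (4,3) after S
t=9: at (4,2) after S
t=10: at (4,1) after S
t=11: at (4,0) after S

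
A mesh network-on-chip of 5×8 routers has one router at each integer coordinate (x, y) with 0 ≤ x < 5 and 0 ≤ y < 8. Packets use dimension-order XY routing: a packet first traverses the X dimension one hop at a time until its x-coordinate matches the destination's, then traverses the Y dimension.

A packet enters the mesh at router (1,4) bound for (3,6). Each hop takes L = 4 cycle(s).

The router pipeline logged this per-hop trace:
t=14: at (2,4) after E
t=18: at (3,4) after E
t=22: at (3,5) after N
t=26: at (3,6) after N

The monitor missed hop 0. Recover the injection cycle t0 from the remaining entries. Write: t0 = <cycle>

Hop 1 reached at cycle 14; hop k is at t0 + k·L.
Subtract one hop: t0 = 14 − 4 = 10.

t0 = 10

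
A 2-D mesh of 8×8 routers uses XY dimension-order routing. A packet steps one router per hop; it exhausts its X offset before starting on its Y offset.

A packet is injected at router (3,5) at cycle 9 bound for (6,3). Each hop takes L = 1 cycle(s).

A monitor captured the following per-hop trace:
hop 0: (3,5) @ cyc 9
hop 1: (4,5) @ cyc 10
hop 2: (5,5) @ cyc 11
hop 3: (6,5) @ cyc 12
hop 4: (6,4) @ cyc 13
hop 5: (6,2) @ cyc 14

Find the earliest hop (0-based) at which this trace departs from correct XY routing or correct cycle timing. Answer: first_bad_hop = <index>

first_bad_hop = 5

[1] (+1,+0) / 1c ⇒ ok
[2] (+1,+0) / 1c ⇒ ok
[3] (+1,+0) / 1c ⇒ ok
[4] (+0,-1) / 1c ⇒ ok
[5] (+0,-2) / 1c ⇒ BAD: non-unit step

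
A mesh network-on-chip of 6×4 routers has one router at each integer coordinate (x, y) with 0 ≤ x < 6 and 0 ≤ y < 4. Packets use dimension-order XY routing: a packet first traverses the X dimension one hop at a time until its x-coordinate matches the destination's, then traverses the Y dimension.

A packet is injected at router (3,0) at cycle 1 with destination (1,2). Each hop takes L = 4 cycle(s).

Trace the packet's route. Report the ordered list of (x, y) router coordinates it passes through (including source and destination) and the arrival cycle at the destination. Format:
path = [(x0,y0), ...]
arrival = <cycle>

  0. router=(3,0) cycle=1 (inject)
  1. router=(2,0) cycle=5 dir=W
  2. router=(1,0) cycle=9 dir=W
  3. router=(1,1) cycle=13 dir=N
  4. router=(1,2) cycle=17 dir=N

path = [(3,0), (2,0), (1,0), (1,1), (1,2)]
arrival = 17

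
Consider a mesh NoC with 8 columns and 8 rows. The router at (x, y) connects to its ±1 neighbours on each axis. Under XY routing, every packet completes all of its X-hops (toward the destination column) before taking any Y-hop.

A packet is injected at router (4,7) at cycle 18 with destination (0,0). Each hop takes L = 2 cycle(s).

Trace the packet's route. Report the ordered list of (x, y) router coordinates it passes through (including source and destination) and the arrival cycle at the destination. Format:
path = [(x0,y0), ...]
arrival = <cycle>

[0] x=4 y=7 t=18
[1] x=3 y=7 t=20 →W
[2] x=2 y=7 t=22 →W
[3] x=1 y=7 t=24 →W
[4] x=0 y=7 t=26 →W
[5] x=0 y=6 t=28 →S
[6] x=0 y=5 t=30 →S
[7] x=0 y=4 t=32 →S
[8] x=0 y=3 t=34 →S
[9] x=0 y=2 t=36 →S
[10] x=0 y=1 t=38 →S
[11] x=0 y=0 t=40 →S

path = [(4,7), (3,7), (2,7), (1,7), (0,7), (0,6), (0,5), (0,4), (0,3), (0,2), (0,1), (0,0)]
arrival = 40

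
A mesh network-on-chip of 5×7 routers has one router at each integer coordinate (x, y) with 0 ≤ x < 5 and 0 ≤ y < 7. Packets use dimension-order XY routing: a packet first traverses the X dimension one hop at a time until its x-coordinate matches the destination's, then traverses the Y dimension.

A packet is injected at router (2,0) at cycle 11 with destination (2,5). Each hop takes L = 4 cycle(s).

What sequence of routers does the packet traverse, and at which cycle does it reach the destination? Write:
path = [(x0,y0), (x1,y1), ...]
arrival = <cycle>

src (2,0)  cyc=11
N→(2,1)  cyc=15
N→(2,2)  cyc=19
N→(2,3)  cyc=23
N→(2,4)  cyc=27
N→(2,5)  cyc=31

path = [(2,0), (2,1), (2,2), (2,3), (2,4), (2,5)]
arrival = 31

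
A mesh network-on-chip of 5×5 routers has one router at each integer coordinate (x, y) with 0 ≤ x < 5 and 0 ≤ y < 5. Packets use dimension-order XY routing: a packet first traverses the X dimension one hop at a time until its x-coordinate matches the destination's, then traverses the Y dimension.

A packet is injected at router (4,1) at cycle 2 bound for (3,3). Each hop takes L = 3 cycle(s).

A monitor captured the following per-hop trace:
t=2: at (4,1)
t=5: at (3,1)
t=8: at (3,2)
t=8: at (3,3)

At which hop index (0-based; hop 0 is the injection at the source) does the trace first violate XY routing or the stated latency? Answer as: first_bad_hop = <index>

  1: Δx=-1 Δy=+0 Δt=3 [ok]
  2: Δx=+0 Δy=+1 Δt=3 [ok]
  3: Δx=+0 Δy=+1 Δt=0 [BAD: Δcyc=0≠L]

first_bad_hop = 3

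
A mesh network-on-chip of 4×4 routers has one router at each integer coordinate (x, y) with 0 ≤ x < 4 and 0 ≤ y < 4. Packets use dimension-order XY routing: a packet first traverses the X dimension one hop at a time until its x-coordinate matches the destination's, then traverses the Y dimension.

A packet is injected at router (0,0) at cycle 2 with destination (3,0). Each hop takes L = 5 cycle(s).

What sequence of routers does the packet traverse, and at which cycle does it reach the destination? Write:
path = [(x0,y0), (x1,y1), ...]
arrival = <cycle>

src (0,0)  cyc=2
E→(1,0)  cyc=7
E→(2,0)  cyc=12
E→(3,0)  cyc=17

path = [(0,0), (1,0), (2,0), (3,0)]
arrival = 17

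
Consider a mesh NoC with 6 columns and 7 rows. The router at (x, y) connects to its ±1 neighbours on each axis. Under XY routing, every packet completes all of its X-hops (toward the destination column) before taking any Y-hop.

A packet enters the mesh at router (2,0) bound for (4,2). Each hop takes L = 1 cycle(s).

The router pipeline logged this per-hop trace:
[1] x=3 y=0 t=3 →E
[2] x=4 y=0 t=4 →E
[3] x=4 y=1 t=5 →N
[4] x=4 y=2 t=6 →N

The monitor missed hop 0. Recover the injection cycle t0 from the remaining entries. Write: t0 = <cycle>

t0 = 2

At hop 1 the cycle is 3; in general cyc_k = t0 + kL.
Subtract one hop: t0 = 3 − 1 = 2.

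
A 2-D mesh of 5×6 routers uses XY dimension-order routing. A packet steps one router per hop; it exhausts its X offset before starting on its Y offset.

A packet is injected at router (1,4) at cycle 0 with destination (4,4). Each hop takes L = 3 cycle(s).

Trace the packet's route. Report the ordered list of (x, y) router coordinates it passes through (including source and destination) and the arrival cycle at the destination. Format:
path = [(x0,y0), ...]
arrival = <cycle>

[0] x=1 y=4 t=0
[1] x=2 y=4 t=3 →E
[2] x=3 y=4 t=6 →E
[3] x=4 y=4 t=9 →E

path = [(1,4), (2,4), (3,4), (4,4)]
arrival = 9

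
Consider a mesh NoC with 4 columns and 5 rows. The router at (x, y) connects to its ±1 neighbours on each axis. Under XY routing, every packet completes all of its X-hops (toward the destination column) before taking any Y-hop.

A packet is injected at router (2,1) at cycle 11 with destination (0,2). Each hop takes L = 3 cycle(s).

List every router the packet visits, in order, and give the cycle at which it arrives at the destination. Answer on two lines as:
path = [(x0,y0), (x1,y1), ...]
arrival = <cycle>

path = [(2,1), (1,1), (0,1), (0,2)]
arrival = 20

[0] x=2 y=1 t=11
[1] x=1 y=1 t=14 →W
[2] x=0 y=1 t=17 →W
[3] x=0 y=2 t=20 →N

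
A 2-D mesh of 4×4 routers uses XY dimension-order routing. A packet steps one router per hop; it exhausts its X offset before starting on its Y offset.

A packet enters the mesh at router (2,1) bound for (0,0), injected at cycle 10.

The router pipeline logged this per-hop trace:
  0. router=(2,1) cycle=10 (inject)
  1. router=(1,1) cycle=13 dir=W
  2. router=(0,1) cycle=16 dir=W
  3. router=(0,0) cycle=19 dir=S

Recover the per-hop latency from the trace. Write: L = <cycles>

Δcyc across hop 0→1: 13 − 10 = 3.
Each hop adds L, hence L = 3.

L = 3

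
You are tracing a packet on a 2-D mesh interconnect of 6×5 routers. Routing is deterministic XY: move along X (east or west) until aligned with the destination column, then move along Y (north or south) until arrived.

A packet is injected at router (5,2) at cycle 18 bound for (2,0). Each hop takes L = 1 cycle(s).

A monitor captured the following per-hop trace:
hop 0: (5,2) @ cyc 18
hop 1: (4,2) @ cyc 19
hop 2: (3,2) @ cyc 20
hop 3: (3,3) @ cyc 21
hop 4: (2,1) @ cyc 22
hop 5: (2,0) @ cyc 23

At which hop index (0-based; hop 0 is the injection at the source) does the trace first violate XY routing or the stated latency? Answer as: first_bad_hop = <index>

first_bad_hop = 3

check 1→ d=(-1,0) cyc+1: ok
check 2→ d=(-1,0) cyc+1: ok
check 3→ d=(0,1) cyc+1: BAD: Y-move but x=3≠2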